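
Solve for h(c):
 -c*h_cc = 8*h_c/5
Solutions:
 h(c) = C1 + C2/c^(3/5)


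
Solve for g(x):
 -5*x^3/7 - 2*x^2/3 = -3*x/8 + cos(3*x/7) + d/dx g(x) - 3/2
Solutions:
 g(x) = C1 - 5*x^4/28 - 2*x^3/9 + 3*x^2/16 + 3*x/2 - 7*sin(3*x/7)/3


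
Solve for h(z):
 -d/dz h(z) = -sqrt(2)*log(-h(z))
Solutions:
 -li(-h(z)) = C1 + sqrt(2)*z


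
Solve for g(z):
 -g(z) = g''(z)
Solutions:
 g(z) = C1*sin(z) + C2*cos(z)


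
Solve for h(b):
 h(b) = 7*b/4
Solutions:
 h(b) = 7*b/4


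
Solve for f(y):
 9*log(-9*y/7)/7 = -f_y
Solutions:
 f(y) = C1 - 9*y*log(-y)/7 + 9*y*(-2*log(3) + 1 + log(7))/7


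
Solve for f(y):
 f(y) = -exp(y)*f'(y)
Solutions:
 f(y) = C1*exp(exp(-y))


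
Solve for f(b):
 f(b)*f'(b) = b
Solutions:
 f(b) = -sqrt(C1 + b^2)
 f(b) = sqrt(C1 + b^2)


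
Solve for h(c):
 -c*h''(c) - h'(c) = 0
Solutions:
 h(c) = C1 + C2*log(c)


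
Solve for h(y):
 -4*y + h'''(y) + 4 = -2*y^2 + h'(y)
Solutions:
 h(y) = C1 + C2*exp(-y) + C3*exp(y) + 2*y^3/3 - 2*y^2 + 8*y


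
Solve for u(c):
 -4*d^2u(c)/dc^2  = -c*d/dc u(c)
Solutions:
 u(c) = C1 + C2*erfi(sqrt(2)*c/4)


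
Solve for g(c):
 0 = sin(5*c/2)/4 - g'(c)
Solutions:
 g(c) = C1 - cos(5*c/2)/10


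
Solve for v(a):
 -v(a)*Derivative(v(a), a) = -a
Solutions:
 v(a) = -sqrt(C1 + a^2)
 v(a) = sqrt(C1 + a^2)


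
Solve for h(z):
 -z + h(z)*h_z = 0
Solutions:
 h(z) = -sqrt(C1 + z^2)
 h(z) = sqrt(C1 + z^2)


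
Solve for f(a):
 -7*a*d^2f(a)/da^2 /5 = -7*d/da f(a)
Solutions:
 f(a) = C1 + C2*a^6


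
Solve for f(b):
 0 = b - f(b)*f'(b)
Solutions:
 f(b) = -sqrt(C1 + b^2)
 f(b) = sqrt(C1 + b^2)


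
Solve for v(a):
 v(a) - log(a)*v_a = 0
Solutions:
 v(a) = C1*exp(li(a))


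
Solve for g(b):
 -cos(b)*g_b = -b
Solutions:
 g(b) = C1 + Integral(b/cos(b), b)


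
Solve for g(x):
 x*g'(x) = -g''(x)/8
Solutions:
 g(x) = C1 + C2*erf(2*x)


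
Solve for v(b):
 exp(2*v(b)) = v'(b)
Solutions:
 v(b) = log(-sqrt(-1/(C1 + b))) - log(2)/2
 v(b) = log(-1/(C1 + b))/2 - log(2)/2


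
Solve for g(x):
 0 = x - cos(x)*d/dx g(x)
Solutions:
 g(x) = C1 + Integral(x/cos(x), x)


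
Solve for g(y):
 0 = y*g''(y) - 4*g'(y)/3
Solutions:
 g(y) = C1 + C2*y^(7/3)


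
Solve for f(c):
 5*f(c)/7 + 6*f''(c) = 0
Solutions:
 f(c) = C1*sin(sqrt(210)*c/42) + C2*cos(sqrt(210)*c/42)


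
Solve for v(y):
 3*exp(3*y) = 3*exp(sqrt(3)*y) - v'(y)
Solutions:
 v(y) = C1 - exp(3*y) + sqrt(3)*exp(sqrt(3)*y)


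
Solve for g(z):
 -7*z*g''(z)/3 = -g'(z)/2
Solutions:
 g(z) = C1 + C2*z^(17/14)


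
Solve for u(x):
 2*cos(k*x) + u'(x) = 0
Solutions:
 u(x) = C1 - 2*sin(k*x)/k


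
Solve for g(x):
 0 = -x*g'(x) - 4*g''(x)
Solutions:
 g(x) = C1 + C2*erf(sqrt(2)*x/4)


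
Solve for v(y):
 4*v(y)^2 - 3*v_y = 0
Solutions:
 v(y) = -3/(C1 + 4*y)


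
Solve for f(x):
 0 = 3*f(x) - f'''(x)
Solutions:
 f(x) = C3*exp(3^(1/3)*x) + (C1*sin(3^(5/6)*x/2) + C2*cos(3^(5/6)*x/2))*exp(-3^(1/3)*x/2)


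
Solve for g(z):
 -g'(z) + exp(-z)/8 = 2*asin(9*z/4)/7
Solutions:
 g(z) = C1 - 2*z*asin(9*z/4)/7 - 2*sqrt(16 - 81*z^2)/63 - exp(-z)/8


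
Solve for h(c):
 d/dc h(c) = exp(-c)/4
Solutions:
 h(c) = C1 - exp(-c)/4


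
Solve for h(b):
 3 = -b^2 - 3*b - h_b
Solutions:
 h(b) = C1 - b^3/3 - 3*b^2/2 - 3*b


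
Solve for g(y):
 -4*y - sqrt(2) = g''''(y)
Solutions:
 g(y) = C1 + C2*y + C3*y^2 + C4*y^3 - y^5/30 - sqrt(2)*y^4/24


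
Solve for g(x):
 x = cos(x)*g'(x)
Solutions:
 g(x) = C1 + Integral(x/cos(x), x)


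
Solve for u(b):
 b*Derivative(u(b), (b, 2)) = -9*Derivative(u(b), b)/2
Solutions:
 u(b) = C1 + C2/b^(7/2)


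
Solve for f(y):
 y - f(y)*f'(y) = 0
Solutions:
 f(y) = -sqrt(C1 + y^2)
 f(y) = sqrt(C1 + y^2)


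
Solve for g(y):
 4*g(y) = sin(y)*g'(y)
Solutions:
 g(y) = C1*(cos(y)^2 - 2*cos(y) + 1)/(cos(y)^2 + 2*cos(y) + 1)


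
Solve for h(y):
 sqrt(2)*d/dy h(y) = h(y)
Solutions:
 h(y) = C1*exp(sqrt(2)*y/2)


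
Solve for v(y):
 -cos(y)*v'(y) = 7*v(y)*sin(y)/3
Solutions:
 v(y) = C1*cos(y)^(7/3)


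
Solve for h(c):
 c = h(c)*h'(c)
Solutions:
 h(c) = -sqrt(C1 + c^2)
 h(c) = sqrt(C1 + c^2)


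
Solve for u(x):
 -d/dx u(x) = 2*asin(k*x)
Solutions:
 u(x) = C1 - 2*Piecewise((x*asin(k*x) + sqrt(-k^2*x^2 + 1)/k, Ne(k, 0)), (0, True))


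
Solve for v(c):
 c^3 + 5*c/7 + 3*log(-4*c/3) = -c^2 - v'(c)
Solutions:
 v(c) = C1 - c^4/4 - c^3/3 - 5*c^2/14 - 3*c*log(-c) + 3*c*(-2*log(2) + 1 + log(3))


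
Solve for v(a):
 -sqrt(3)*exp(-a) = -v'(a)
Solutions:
 v(a) = C1 - sqrt(3)*exp(-a)


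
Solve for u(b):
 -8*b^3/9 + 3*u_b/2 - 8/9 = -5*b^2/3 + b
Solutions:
 u(b) = C1 + 4*b^4/27 - 10*b^3/27 + b^2/3 + 16*b/27


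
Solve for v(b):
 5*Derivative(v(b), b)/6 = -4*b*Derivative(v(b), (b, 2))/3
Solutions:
 v(b) = C1 + C2*b^(3/8)


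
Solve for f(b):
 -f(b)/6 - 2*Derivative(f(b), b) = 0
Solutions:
 f(b) = C1*exp(-b/12)


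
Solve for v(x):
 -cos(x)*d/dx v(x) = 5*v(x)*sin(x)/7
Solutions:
 v(x) = C1*cos(x)^(5/7)


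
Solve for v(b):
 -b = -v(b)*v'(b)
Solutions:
 v(b) = -sqrt(C1 + b^2)
 v(b) = sqrt(C1 + b^2)


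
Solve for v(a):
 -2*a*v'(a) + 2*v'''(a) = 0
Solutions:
 v(a) = C1 + Integral(C2*airyai(a) + C3*airybi(a), a)


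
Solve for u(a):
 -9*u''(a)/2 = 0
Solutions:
 u(a) = C1 + C2*a


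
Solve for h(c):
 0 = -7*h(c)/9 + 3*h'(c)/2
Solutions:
 h(c) = C1*exp(14*c/27)


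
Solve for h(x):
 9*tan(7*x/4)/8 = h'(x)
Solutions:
 h(x) = C1 - 9*log(cos(7*x/4))/14


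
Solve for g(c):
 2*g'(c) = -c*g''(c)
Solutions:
 g(c) = C1 + C2/c


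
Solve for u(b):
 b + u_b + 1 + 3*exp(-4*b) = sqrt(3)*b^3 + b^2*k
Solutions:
 u(b) = C1 + sqrt(3)*b^4/4 + b^3*k/3 - b^2/2 - b + 3*exp(-4*b)/4


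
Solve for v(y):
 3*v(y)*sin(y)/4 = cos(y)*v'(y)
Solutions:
 v(y) = C1/cos(y)^(3/4)


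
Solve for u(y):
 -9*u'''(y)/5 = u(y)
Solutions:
 u(y) = C3*exp(-15^(1/3)*y/3) + (C1*sin(3^(5/6)*5^(1/3)*y/6) + C2*cos(3^(5/6)*5^(1/3)*y/6))*exp(15^(1/3)*y/6)


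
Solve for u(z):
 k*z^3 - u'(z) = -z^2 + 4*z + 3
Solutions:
 u(z) = C1 + k*z^4/4 + z^3/3 - 2*z^2 - 3*z


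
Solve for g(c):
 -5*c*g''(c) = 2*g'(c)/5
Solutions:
 g(c) = C1 + C2*c^(23/25)


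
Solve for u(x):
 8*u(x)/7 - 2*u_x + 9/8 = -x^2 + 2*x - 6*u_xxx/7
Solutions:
 u(x) = C1*exp(x) + C2*exp(x*(-3 + sqrt(57))/6) + C3*exp(-x*(3 + sqrt(57))/6) - 7*x^2/8 - 21*x/16 - 105/32


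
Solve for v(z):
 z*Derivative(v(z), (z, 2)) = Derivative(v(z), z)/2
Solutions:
 v(z) = C1 + C2*z^(3/2)


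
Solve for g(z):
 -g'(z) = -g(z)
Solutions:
 g(z) = C1*exp(z)


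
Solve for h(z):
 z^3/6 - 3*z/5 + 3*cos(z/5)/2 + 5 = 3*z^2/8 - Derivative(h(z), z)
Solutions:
 h(z) = C1 - z^4/24 + z^3/8 + 3*z^2/10 - 5*z - 15*sin(z/5)/2


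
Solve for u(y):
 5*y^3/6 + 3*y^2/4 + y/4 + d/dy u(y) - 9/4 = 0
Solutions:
 u(y) = C1 - 5*y^4/24 - y^3/4 - y^2/8 + 9*y/4


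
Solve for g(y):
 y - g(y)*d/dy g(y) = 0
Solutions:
 g(y) = -sqrt(C1 + y^2)
 g(y) = sqrt(C1 + y^2)


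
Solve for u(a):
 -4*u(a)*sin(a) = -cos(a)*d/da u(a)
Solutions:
 u(a) = C1/cos(a)^4


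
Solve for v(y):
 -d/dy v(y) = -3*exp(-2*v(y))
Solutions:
 v(y) = log(-sqrt(C1 + 6*y))
 v(y) = log(C1 + 6*y)/2


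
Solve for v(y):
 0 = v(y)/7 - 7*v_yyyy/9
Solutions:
 v(y) = C1*exp(-sqrt(21)*y/7) + C2*exp(sqrt(21)*y/7) + C3*sin(sqrt(21)*y/7) + C4*cos(sqrt(21)*y/7)


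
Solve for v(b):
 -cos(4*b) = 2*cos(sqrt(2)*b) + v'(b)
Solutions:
 v(b) = C1 - sin(4*b)/4 - sqrt(2)*sin(sqrt(2)*b)


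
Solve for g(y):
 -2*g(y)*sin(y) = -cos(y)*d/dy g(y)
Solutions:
 g(y) = C1/cos(y)^2


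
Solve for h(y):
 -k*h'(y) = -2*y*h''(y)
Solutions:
 h(y) = C1 + y^(re(k)/2 + 1)*(C2*sin(log(y)*Abs(im(k))/2) + C3*cos(log(y)*im(k)/2))


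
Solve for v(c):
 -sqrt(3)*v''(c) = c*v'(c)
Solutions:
 v(c) = C1 + C2*erf(sqrt(2)*3^(3/4)*c/6)


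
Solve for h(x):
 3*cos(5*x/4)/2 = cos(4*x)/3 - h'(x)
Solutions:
 h(x) = C1 - 6*sin(5*x/4)/5 + sin(4*x)/12


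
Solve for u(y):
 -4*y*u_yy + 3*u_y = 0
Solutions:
 u(y) = C1 + C2*y^(7/4)


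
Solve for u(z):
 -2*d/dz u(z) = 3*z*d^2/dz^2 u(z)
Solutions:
 u(z) = C1 + C2*z^(1/3)


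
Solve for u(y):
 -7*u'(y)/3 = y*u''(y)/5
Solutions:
 u(y) = C1 + C2/y^(32/3)


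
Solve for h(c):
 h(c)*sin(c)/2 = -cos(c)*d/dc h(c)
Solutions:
 h(c) = C1*sqrt(cos(c))


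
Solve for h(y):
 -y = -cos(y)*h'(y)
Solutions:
 h(y) = C1 + Integral(y/cos(y), y)


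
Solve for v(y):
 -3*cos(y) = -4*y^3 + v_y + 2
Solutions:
 v(y) = C1 + y^4 - 2*y - 3*sin(y)


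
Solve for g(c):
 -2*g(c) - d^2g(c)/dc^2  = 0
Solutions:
 g(c) = C1*sin(sqrt(2)*c) + C2*cos(sqrt(2)*c)


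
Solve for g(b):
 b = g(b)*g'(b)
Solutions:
 g(b) = -sqrt(C1 + b^2)
 g(b) = sqrt(C1 + b^2)


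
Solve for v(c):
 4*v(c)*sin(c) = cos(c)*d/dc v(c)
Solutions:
 v(c) = C1/cos(c)^4


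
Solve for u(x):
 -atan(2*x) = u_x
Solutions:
 u(x) = C1 - x*atan(2*x) + log(4*x^2 + 1)/4


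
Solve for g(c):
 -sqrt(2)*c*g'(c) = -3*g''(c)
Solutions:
 g(c) = C1 + C2*erfi(2^(3/4)*sqrt(3)*c/6)


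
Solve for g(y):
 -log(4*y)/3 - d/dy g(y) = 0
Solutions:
 g(y) = C1 - y*log(y)/3 - 2*y*log(2)/3 + y/3


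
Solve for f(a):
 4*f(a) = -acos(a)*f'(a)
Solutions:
 f(a) = C1*exp(-4*Integral(1/acos(a), a))


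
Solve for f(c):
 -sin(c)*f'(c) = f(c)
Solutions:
 f(c) = C1*sqrt(cos(c) + 1)/sqrt(cos(c) - 1)


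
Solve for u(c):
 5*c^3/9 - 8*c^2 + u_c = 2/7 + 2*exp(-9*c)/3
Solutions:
 u(c) = C1 - 5*c^4/36 + 8*c^3/3 + 2*c/7 - 2*exp(-9*c)/27


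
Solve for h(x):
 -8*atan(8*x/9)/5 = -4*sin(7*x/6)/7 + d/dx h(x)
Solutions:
 h(x) = C1 - 8*x*atan(8*x/9)/5 + 9*log(64*x^2 + 81)/10 - 24*cos(7*x/6)/49


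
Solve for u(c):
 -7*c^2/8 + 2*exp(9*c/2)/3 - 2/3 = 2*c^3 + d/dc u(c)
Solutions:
 u(c) = C1 - c^4/2 - 7*c^3/24 - 2*c/3 + 4*exp(9*c/2)/27


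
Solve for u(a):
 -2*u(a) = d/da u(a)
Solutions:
 u(a) = C1*exp(-2*a)


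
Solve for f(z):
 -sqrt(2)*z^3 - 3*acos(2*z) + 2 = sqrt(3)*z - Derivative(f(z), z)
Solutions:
 f(z) = C1 + sqrt(2)*z^4/4 + sqrt(3)*z^2/2 + 3*z*acos(2*z) - 2*z - 3*sqrt(1 - 4*z^2)/2


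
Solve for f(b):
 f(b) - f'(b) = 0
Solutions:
 f(b) = C1*exp(b)


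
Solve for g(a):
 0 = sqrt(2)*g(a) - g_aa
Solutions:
 g(a) = C1*exp(-2^(1/4)*a) + C2*exp(2^(1/4)*a)


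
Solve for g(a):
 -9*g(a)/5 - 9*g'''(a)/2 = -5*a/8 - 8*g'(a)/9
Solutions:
 g(a) = C1*exp(a*(80*45^(1/3)/(sqrt(42739521) + 6561)^(1/3) + 75^(1/3)*(sqrt(42739521) + 6561)^(1/3))/270)*sin(3^(1/6)*5^(1/3)*a*(-3^(2/3)*5^(1/3)*(sqrt(42739521) + 6561)^(1/3) + 240/(sqrt(42739521) + 6561)^(1/3))/270) + C2*exp(a*(80*45^(1/3)/(sqrt(42739521) + 6561)^(1/3) + 75^(1/3)*(sqrt(42739521) + 6561)^(1/3))/270)*cos(3^(1/6)*5^(1/3)*a*(-3^(2/3)*5^(1/3)*(sqrt(42739521) + 6561)^(1/3) + 240/(sqrt(42739521) + 6561)^(1/3))/270) + C3*exp(-a*(80*45^(1/3)/(sqrt(42739521) + 6561)^(1/3) + 75^(1/3)*(sqrt(42739521) + 6561)^(1/3))/135) + 25*a/72 + 125/729


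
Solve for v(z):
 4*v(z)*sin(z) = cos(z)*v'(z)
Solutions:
 v(z) = C1/cos(z)^4


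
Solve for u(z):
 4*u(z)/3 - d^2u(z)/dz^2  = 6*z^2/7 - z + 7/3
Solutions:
 u(z) = C1*exp(-2*sqrt(3)*z/3) + C2*exp(2*sqrt(3)*z/3) + 9*z^2/14 - 3*z/4 + 19/7


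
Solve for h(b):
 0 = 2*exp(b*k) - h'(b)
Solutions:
 h(b) = C1 + 2*exp(b*k)/k


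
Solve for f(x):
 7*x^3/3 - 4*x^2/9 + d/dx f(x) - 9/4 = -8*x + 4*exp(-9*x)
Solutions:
 f(x) = C1 - 7*x^4/12 + 4*x^3/27 - 4*x^2 + 9*x/4 - 4*exp(-9*x)/9


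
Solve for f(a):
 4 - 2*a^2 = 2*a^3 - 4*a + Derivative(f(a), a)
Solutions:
 f(a) = C1 - a^4/2 - 2*a^3/3 + 2*a^2 + 4*a


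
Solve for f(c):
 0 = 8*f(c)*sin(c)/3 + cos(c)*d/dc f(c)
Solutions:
 f(c) = C1*cos(c)^(8/3)


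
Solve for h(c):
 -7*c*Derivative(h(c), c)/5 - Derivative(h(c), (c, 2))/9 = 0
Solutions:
 h(c) = C1 + C2*erf(3*sqrt(70)*c/10)


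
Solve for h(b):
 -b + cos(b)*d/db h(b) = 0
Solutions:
 h(b) = C1 + Integral(b/cos(b), b)


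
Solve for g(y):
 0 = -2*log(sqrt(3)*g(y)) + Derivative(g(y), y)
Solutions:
 -Integral(1/(2*log(_y) + log(3)), (_y, g(y))) = C1 - y


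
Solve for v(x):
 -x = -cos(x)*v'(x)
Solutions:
 v(x) = C1 + Integral(x/cos(x), x)


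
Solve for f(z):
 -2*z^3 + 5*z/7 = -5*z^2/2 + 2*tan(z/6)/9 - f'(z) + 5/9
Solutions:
 f(z) = C1 + z^4/2 - 5*z^3/6 - 5*z^2/14 + 5*z/9 - 4*log(cos(z/6))/3


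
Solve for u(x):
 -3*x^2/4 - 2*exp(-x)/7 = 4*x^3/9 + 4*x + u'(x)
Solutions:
 u(x) = C1 - x^4/9 - x^3/4 - 2*x^2 + 2*exp(-x)/7


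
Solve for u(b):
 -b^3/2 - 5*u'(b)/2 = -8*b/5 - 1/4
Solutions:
 u(b) = C1 - b^4/20 + 8*b^2/25 + b/10


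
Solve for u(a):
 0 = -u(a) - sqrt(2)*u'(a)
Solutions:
 u(a) = C1*exp(-sqrt(2)*a/2)


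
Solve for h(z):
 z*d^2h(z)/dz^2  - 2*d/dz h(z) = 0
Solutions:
 h(z) = C1 + C2*z^3


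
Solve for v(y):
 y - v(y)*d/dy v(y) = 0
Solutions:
 v(y) = -sqrt(C1 + y^2)
 v(y) = sqrt(C1 + y^2)


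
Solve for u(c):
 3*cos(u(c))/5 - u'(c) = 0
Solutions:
 -3*c/5 - log(sin(u(c)) - 1)/2 + log(sin(u(c)) + 1)/2 = C1


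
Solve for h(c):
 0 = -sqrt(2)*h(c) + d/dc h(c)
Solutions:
 h(c) = C1*exp(sqrt(2)*c)


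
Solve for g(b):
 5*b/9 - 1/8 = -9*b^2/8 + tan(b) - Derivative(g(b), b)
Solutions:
 g(b) = C1 - 3*b^3/8 - 5*b^2/18 + b/8 - log(cos(b))


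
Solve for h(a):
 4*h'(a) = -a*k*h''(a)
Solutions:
 h(a) = C1 + a^(((re(k) - 4)*re(k) + im(k)^2)/(re(k)^2 + im(k)^2))*(C2*sin(4*log(a)*Abs(im(k))/(re(k)^2 + im(k)^2)) + C3*cos(4*log(a)*im(k)/(re(k)^2 + im(k)^2)))


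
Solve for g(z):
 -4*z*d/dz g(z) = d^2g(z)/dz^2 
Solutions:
 g(z) = C1 + C2*erf(sqrt(2)*z)


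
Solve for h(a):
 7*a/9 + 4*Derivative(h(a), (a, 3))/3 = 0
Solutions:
 h(a) = C1 + C2*a + C3*a^2 - 7*a^4/288


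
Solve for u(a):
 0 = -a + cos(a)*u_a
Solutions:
 u(a) = C1 + Integral(a/cos(a), a)


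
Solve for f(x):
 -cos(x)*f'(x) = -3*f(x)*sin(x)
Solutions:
 f(x) = C1/cos(x)^3


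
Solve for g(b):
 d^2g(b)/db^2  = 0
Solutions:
 g(b) = C1 + C2*b


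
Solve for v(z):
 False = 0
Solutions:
 v(z) = C1 + 2*z*acos(-2*z) + zoo*z + sqrt(1 - 4*z^2)


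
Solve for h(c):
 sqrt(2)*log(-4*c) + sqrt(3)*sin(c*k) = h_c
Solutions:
 h(c) = C1 + sqrt(2)*c*(log(-c) - 1) + 2*sqrt(2)*c*log(2) + sqrt(3)*Piecewise((-cos(c*k)/k, Ne(k, 0)), (0, True))


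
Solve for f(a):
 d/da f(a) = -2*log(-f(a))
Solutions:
 -li(-f(a)) = C1 - 2*a


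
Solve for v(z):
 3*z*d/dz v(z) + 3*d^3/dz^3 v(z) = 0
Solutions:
 v(z) = C1 + Integral(C2*airyai(-z) + C3*airybi(-z), z)


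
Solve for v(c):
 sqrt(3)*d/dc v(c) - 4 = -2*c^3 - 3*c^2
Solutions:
 v(c) = C1 - sqrt(3)*c^4/6 - sqrt(3)*c^3/3 + 4*sqrt(3)*c/3


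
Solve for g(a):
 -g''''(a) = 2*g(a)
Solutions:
 g(a) = (C1*sin(2^(3/4)*a/2) + C2*cos(2^(3/4)*a/2))*exp(-2^(3/4)*a/2) + (C3*sin(2^(3/4)*a/2) + C4*cos(2^(3/4)*a/2))*exp(2^(3/4)*a/2)


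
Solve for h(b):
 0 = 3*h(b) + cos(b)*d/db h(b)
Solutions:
 h(b) = C1*(sin(b) - 1)^(3/2)/(sin(b) + 1)^(3/2)


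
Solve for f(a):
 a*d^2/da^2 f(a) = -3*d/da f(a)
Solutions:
 f(a) = C1 + C2/a^2


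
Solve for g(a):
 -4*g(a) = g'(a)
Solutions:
 g(a) = C1*exp(-4*a)


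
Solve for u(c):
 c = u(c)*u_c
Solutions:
 u(c) = -sqrt(C1 + c^2)
 u(c) = sqrt(C1 + c^2)


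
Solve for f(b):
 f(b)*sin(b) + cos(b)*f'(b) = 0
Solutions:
 f(b) = C1*cos(b)


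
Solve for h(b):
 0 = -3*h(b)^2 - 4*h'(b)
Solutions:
 h(b) = 4/(C1 + 3*b)


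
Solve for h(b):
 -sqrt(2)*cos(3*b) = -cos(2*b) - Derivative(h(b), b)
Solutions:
 h(b) = C1 - sin(2*b)/2 + sqrt(2)*sin(3*b)/3


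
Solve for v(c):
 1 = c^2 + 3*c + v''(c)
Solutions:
 v(c) = C1 + C2*c - c^4/12 - c^3/2 + c^2/2


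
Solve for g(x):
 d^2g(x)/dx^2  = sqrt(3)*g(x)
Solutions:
 g(x) = C1*exp(-3^(1/4)*x) + C2*exp(3^(1/4)*x)


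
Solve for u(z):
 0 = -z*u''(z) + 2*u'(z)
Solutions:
 u(z) = C1 + C2*z^3


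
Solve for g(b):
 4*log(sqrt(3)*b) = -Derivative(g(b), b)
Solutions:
 g(b) = C1 - 4*b*log(b) - b*log(9) + 4*b


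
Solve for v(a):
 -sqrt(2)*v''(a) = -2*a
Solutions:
 v(a) = C1 + C2*a + sqrt(2)*a^3/6


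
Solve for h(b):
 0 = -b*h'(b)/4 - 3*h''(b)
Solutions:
 h(b) = C1 + C2*erf(sqrt(6)*b/12)


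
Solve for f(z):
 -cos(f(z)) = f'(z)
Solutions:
 f(z) = pi - asin((C1 + exp(2*z))/(C1 - exp(2*z)))
 f(z) = asin((C1 + exp(2*z))/(C1 - exp(2*z)))


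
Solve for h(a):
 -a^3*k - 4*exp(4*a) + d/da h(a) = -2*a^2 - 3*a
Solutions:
 h(a) = C1 + a^4*k/4 - 2*a^3/3 - 3*a^2/2 + exp(4*a)


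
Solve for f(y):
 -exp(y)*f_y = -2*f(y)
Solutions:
 f(y) = C1*exp(-2*exp(-y))


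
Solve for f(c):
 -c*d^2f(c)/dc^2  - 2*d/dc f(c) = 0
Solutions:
 f(c) = C1 + C2/c


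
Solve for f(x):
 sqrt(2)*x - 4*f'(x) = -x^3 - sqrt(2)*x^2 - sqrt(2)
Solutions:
 f(x) = C1 + x^4/16 + sqrt(2)*x^3/12 + sqrt(2)*x^2/8 + sqrt(2)*x/4


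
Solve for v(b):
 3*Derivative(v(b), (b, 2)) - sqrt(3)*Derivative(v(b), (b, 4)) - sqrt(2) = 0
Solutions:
 v(b) = C1 + C2*b + C3*exp(-3^(1/4)*b) + C4*exp(3^(1/4)*b) + sqrt(2)*b^2/6


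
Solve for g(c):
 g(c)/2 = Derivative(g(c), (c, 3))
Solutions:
 g(c) = C3*exp(2^(2/3)*c/2) + (C1*sin(2^(2/3)*sqrt(3)*c/4) + C2*cos(2^(2/3)*sqrt(3)*c/4))*exp(-2^(2/3)*c/4)


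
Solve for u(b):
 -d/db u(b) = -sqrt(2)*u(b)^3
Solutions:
 u(b) = -sqrt(2)*sqrt(-1/(C1 + sqrt(2)*b))/2
 u(b) = sqrt(2)*sqrt(-1/(C1 + sqrt(2)*b))/2


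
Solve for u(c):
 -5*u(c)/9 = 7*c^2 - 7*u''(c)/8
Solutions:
 u(c) = C1*exp(-2*sqrt(70)*c/21) + C2*exp(2*sqrt(70)*c/21) - 63*c^2/5 - 3969/100


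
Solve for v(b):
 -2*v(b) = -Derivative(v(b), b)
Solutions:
 v(b) = C1*exp(2*b)


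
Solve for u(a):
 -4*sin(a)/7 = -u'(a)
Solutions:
 u(a) = C1 - 4*cos(a)/7


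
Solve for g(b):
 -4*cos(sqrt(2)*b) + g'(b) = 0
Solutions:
 g(b) = C1 + 2*sqrt(2)*sin(sqrt(2)*b)


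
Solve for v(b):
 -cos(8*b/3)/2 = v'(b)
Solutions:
 v(b) = C1 - 3*sin(8*b/3)/16


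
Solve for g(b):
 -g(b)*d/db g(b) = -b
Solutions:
 g(b) = -sqrt(C1 + b^2)
 g(b) = sqrt(C1 + b^2)


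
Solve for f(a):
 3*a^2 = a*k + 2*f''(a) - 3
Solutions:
 f(a) = C1 + C2*a + a^4/8 - a^3*k/12 + 3*a^2/4


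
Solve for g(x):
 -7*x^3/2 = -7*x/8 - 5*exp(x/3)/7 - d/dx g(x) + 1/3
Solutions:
 g(x) = C1 + 7*x^4/8 - 7*x^2/16 + x/3 - 15*exp(x/3)/7


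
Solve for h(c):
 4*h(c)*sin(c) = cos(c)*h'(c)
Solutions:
 h(c) = C1/cos(c)^4


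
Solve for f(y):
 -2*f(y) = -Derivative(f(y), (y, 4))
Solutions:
 f(y) = C1*exp(-2^(1/4)*y) + C2*exp(2^(1/4)*y) + C3*sin(2^(1/4)*y) + C4*cos(2^(1/4)*y)


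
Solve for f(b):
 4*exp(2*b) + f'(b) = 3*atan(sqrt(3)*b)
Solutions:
 f(b) = C1 + 3*b*atan(sqrt(3)*b) - 2*exp(2*b) - sqrt(3)*log(3*b^2 + 1)/2


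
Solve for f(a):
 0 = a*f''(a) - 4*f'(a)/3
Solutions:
 f(a) = C1 + C2*a^(7/3)


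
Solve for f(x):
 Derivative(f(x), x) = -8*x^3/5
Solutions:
 f(x) = C1 - 2*x^4/5


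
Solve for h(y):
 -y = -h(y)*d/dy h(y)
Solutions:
 h(y) = -sqrt(C1 + y^2)
 h(y) = sqrt(C1 + y^2)


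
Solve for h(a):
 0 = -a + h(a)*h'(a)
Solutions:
 h(a) = -sqrt(C1 + a^2)
 h(a) = sqrt(C1 + a^2)


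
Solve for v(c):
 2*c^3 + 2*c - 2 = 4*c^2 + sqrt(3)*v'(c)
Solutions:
 v(c) = C1 + sqrt(3)*c^4/6 - 4*sqrt(3)*c^3/9 + sqrt(3)*c^2/3 - 2*sqrt(3)*c/3


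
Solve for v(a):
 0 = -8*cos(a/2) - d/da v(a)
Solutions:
 v(a) = C1 - 16*sin(a/2)


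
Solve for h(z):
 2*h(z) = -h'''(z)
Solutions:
 h(z) = C3*exp(-2^(1/3)*z) + (C1*sin(2^(1/3)*sqrt(3)*z/2) + C2*cos(2^(1/3)*sqrt(3)*z/2))*exp(2^(1/3)*z/2)


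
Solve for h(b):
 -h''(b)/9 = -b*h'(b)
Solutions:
 h(b) = C1 + C2*erfi(3*sqrt(2)*b/2)


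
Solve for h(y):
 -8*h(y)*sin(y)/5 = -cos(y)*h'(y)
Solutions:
 h(y) = C1/cos(y)^(8/5)


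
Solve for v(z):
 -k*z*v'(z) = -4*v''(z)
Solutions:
 v(z) = Piecewise((-sqrt(2)*sqrt(pi)*C1*erf(sqrt(2)*z*sqrt(-k)/4)/sqrt(-k) - C2, (k > 0) | (k < 0)), (-C1*z - C2, True))


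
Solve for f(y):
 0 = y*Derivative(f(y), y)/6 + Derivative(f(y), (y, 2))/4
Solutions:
 f(y) = C1 + C2*erf(sqrt(3)*y/3)


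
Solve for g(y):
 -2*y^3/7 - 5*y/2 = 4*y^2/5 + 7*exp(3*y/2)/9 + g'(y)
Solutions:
 g(y) = C1 - y^4/14 - 4*y^3/15 - 5*y^2/4 - 14*exp(3*y/2)/27


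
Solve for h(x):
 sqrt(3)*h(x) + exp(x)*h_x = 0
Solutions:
 h(x) = C1*exp(sqrt(3)*exp(-x))


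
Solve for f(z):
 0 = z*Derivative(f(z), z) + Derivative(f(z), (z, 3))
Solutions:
 f(z) = C1 + Integral(C2*airyai(-z) + C3*airybi(-z), z)


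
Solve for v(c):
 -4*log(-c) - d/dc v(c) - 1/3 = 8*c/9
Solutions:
 v(c) = C1 - 4*c^2/9 - 4*c*log(-c) + 11*c/3


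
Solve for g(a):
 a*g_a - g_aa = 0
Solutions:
 g(a) = C1 + C2*erfi(sqrt(2)*a/2)


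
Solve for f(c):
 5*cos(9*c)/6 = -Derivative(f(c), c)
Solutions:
 f(c) = C1 - 5*sin(9*c)/54


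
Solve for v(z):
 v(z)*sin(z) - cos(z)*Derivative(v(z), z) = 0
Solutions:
 v(z) = C1/cos(z)


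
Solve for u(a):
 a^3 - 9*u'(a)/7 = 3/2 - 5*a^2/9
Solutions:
 u(a) = C1 + 7*a^4/36 + 35*a^3/243 - 7*a/6


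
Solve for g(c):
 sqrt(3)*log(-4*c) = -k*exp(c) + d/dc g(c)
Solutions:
 g(c) = C1 + sqrt(3)*c*log(-c) + sqrt(3)*c*(-1 + 2*log(2)) + k*exp(c)


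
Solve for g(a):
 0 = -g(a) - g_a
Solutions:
 g(a) = C1*exp(-a)


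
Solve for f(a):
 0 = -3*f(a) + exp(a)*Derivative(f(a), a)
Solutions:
 f(a) = C1*exp(-3*exp(-a))


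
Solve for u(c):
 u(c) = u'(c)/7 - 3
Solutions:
 u(c) = C1*exp(7*c) - 3


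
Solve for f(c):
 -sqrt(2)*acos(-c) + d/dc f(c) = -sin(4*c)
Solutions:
 f(c) = C1 + sqrt(2)*(c*acos(-c) + sqrt(1 - c^2)) + cos(4*c)/4


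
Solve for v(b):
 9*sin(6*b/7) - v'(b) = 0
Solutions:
 v(b) = C1 - 21*cos(6*b/7)/2


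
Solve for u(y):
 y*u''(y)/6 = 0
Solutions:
 u(y) = C1 + C2*y


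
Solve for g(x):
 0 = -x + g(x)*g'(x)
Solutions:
 g(x) = -sqrt(C1 + x^2)
 g(x) = sqrt(C1 + x^2)


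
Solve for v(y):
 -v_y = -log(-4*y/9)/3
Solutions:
 v(y) = C1 + y*log(-y)/3 + y*(-2*log(3) - 1 + 2*log(2))/3


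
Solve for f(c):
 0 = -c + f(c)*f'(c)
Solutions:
 f(c) = -sqrt(C1 + c^2)
 f(c) = sqrt(C1 + c^2)


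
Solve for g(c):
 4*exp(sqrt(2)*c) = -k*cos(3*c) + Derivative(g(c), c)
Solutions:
 g(c) = C1 + k*sin(3*c)/3 + 2*sqrt(2)*exp(sqrt(2)*c)


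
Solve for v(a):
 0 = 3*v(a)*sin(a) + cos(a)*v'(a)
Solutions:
 v(a) = C1*cos(a)^3


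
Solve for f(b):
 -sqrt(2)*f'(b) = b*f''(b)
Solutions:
 f(b) = C1 + C2*b^(1 - sqrt(2))


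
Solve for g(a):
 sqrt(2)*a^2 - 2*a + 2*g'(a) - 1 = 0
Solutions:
 g(a) = C1 - sqrt(2)*a^3/6 + a^2/2 + a/2


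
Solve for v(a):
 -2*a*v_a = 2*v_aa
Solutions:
 v(a) = C1 + C2*erf(sqrt(2)*a/2)


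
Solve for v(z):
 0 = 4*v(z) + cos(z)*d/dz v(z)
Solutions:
 v(z) = C1*(sin(z)^2 - 2*sin(z) + 1)/(sin(z)^2 + 2*sin(z) + 1)


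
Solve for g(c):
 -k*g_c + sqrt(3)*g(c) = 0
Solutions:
 g(c) = C1*exp(sqrt(3)*c/k)


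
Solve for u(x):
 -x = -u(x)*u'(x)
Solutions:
 u(x) = -sqrt(C1 + x^2)
 u(x) = sqrt(C1 + x^2)


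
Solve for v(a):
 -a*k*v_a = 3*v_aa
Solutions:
 v(a) = Piecewise((-sqrt(6)*sqrt(pi)*C1*erf(sqrt(6)*a*sqrt(k)/6)/(2*sqrt(k)) - C2, (k > 0) | (k < 0)), (-C1*a - C2, True))


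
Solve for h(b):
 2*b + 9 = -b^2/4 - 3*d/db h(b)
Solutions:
 h(b) = C1 - b^3/36 - b^2/3 - 3*b


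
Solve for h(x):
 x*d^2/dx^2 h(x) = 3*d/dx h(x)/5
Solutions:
 h(x) = C1 + C2*x^(8/5)


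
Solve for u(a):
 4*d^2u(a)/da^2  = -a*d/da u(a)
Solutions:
 u(a) = C1 + C2*erf(sqrt(2)*a/4)


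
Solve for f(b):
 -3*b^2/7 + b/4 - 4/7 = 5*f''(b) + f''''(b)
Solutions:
 f(b) = C1 + C2*b + C3*sin(sqrt(5)*b) + C4*cos(sqrt(5)*b) - b^4/140 + b^3/120 - b^2/25


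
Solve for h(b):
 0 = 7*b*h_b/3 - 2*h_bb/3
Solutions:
 h(b) = C1 + C2*erfi(sqrt(7)*b/2)


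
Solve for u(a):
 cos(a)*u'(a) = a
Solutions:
 u(a) = C1 + Integral(a/cos(a), a)


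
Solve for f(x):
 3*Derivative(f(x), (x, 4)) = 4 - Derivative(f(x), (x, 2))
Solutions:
 f(x) = C1 + C2*x + C3*sin(sqrt(3)*x/3) + C4*cos(sqrt(3)*x/3) + 2*x^2


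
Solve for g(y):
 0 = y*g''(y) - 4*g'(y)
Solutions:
 g(y) = C1 + C2*y^5


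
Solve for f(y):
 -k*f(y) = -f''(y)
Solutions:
 f(y) = C1*exp(-sqrt(k)*y) + C2*exp(sqrt(k)*y)


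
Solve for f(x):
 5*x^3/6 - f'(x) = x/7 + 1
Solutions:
 f(x) = C1 + 5*x^4/24 - x^2/14 - x


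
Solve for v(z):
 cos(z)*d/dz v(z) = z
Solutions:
 v(z) = C1 + Integral(z/cos(z), z)


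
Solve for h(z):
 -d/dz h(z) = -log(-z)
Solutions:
 h(z) = C1 + z*log(-z) - z


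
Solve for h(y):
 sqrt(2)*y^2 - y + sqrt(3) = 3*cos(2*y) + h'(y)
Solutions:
 h(y) = C1 + sqrt(2)*y^3/3 - y^2/2 + sqrt(3)*y - 3*sin(2*y)/2


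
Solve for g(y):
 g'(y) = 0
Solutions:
 g(y) = C1


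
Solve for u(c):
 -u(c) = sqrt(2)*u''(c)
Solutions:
 u(c) = C1*sin(2^(3/4)*c/2) + C2*cos(2^(3/4)*c/2)


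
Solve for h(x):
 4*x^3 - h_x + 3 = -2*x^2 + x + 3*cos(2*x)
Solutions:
 h(x) = C1 + x^4 + 2*x^3/3 - x^2/2 + 3*x - 3*sin(x)*cos(x)


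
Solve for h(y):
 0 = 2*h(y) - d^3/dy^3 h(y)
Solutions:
 h(y) = C3*exp(2^(1/3)*y) + (C1*sin(2^(1/3)*sqrt(3)*y/2) + C2*cos(2^(1/3)*sqrt(3)*y/2))*exp(-2^(1/3)*y/2)


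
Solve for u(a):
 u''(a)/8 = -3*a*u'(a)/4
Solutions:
 u(a) = C1 + C2*erf(sqrt(3)*a)


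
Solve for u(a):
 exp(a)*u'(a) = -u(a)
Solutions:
 u(a) = C1*exp(exp(-a))


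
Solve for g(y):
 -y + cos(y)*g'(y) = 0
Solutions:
 g(y) = C1 + Integral(y/cos(y), y)


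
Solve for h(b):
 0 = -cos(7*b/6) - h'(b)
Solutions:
 h(b) = C1 - 6*sin(7*b/6)/7


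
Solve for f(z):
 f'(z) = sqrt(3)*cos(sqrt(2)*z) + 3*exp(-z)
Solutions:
 f(z) = C1 + sqrt(6)*sin(sqrt(2)*z)/2 - 3*exp(-z)


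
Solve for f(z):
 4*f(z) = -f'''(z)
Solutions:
 f(z) = C3*exp(-2^(2/3)*z) + (C1*sin(2^(2/3)*sqrt(3)*z/2) + C2*cos(2^(2/3)*sqrt(3)*z/2))*exp(2^(2/3)*z/2)


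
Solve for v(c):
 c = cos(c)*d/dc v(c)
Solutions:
 v(c) = C1 + Integral(c/cos(c), c)


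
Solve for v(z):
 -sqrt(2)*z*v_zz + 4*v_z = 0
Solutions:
 v(z) = C1 + C2*z^(1 + 2*sqrt(2))


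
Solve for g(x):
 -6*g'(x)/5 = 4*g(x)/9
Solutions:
 g(x) = C1*exp(-10*x/27)


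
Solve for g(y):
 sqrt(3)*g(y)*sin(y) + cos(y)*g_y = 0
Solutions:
 g(y) = C1*cos(y)^(sqrt(3))


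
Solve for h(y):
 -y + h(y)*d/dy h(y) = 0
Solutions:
 h(y) = -sqrt(C1 + y^2)
 h(y) = sqrt(C1 + y^2)


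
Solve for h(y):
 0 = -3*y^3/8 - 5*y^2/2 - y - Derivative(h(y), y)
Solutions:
 h(y) = C1 - 3*y^4/32 - 5*y^3/6 - y^2/2


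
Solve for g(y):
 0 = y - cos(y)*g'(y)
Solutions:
 g(y) = C1 + Integral(y/cos(y), y)


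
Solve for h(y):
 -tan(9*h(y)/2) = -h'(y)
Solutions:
 h(y) = -2*asin(C1*exp(9*y/2))/9 + 2*pi/9
 h(y) = 2*asin(C1*exp(9*y/2))/9


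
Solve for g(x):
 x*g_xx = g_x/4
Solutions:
 g(x) = C1 + C2*x^(5/4)


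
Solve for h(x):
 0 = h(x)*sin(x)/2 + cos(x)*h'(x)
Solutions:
 h(x) = C1*sqrt(cos(x))


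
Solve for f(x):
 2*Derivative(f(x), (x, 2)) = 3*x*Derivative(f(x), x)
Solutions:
 f(x) = C1 + C2*erfi(sqrt(3)*x/2)


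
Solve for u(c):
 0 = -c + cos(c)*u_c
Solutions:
 u(c) = C1 + Integral(c/cos(c), c)


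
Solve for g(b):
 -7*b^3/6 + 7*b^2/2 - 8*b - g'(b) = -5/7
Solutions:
 g(b) = C1 - 7*b^4/24 + 7*b^3/6 - 4*b^2 + 5*b/7


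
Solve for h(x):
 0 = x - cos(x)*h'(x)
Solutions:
 h(x) = C1 + Integral(x/cos(x), x)


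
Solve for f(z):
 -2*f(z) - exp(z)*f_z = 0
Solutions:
 f(z) = C1*exp(2*exp(-z))


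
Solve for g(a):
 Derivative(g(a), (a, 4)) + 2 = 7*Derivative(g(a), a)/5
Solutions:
 g(a) = C1 + C4*exp(5^(2/3)*7^(1/3)*a/5) + 10*a/7 + (C2*sin(sqrt(3)*5^(2/3)*7^(1/3)*a/10) + C3*cos(sqrt(3)*5^(2/3)*7^(1/3)*a/10))*exp(-5^(2/3)*7^(1/3)*a/10)


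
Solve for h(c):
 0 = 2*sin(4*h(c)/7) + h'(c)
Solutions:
 2*c + 7*log(cos(4*h(c)/7) - 1)/8 - 7*log(cos(4*h(c)/7) + 1)/8 = C1


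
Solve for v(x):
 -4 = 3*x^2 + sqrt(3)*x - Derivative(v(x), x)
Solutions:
 v(x) = C1 + x^3 + sqrt(3)*x^2/2 + 4*x


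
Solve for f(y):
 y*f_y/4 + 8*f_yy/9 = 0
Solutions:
 f(y) = C1 + C2*erf(3*y/8)


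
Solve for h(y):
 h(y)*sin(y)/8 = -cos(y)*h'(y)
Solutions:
 h(y) = C1*cos(y)^(1/8)


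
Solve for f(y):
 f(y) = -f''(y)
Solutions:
 f(y) = C1*sin(y) + C2*cos(y)


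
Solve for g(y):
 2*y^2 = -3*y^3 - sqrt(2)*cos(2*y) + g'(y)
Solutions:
 g(y) = C1 + 3*y^4/4 + 2*y^3/3 + sqrt(2)*sin(2*y)/2


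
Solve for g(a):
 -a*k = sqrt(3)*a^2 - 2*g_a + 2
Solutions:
 g(a) = C1 + sqrt(3)*a^3/6 + a^2*k/4 + a


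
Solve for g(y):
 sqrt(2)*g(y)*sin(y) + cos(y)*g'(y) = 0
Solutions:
 g(y) = C1*cos(y)^(sqrt(2))


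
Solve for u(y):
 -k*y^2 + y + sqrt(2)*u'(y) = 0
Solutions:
 u(y) = C1 + sqrt(2)*k*y^3/6 - sqrt(2)*y^2/4


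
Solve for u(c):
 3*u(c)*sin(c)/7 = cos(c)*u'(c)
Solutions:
 u(c) = C1/cos(c)^(3/7)


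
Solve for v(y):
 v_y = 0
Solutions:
 v(y) = C1


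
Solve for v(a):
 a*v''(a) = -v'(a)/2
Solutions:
 v(a) = C1 + C2*sqrt(a)


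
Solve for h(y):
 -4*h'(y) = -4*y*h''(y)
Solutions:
 h(y) = C1 + C2*y^2


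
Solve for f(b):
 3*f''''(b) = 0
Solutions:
 f(b) = C1 + C2*b + C3*b^2 + C4*b^3


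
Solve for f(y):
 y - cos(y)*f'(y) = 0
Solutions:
 f(y) = C1 + Integral(y/cos(y), y)


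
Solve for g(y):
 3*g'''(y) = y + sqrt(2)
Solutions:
 g(y) = C1 + C2*y + C3*y^2 + y^4/72 + sqrt(2)*y^3/18


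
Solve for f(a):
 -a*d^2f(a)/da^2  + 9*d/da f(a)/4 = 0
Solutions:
 f(a) = C1 + C2*a^(13/4)


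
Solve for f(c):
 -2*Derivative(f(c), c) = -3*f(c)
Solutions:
 f(c) = C1*exp(3*c/2)


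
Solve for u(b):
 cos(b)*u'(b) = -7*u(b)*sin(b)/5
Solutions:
 u(b) = C1*cos(b)^(7/5)


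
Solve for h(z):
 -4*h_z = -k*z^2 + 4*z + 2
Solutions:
 h(z) = C1 + k*z^3/12 - z^2/2 - z/2


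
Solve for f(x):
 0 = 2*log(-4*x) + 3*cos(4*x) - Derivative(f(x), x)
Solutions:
 f(x) = C1 + 2*x*log(-x) - 2*x + 4*x*log(2) + 3*sin(4*x)/4


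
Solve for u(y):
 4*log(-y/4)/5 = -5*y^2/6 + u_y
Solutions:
 u(y) = C1 + 5*y^3/18 + 4*y*log(-y)/5 + 4*y*(-2*log(2) - 1)/5


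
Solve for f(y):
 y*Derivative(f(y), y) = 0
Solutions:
 f(y) = C1


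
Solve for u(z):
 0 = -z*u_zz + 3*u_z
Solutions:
 u(z) = C1 + C2*z^4


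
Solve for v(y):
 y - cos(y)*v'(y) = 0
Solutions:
 v(y) = C1 + Integral(y/cos(y), y)


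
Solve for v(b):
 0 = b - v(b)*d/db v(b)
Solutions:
 v(b) = -sqrt(C1 + b^2)
 v(b) = sqrt(C1 + b^2)


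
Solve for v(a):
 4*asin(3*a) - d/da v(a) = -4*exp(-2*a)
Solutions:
 v(a) = C1 + 4*a*asin(3*a) + 4*sqrt(1 - 9*a^2)/3 - 2*exp(-2*a)


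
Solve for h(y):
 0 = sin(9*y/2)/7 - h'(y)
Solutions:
 h(y) = C1 - 2*cos(9*y/2)/63


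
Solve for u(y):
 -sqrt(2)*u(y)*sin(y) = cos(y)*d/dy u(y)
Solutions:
 u(y) = C1*cos(y)^(sqrt(2))


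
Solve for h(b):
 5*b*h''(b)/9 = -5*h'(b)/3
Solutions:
 h(b) = C1 + C2/b^2


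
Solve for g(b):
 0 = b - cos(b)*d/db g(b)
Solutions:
 g(b) = C1 + Integral(b/cos(b), b)


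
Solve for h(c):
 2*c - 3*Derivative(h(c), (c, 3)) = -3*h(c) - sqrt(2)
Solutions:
 h(c) = C3*exp(c) - 2*c/3 + (C1*sin(sqrt(3)*c/2) + C2*cos(sqrt(3)*c/2))*exp(-c/2) - sqrt(2)/3


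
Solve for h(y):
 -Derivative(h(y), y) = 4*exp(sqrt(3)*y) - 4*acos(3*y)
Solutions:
 h(y) = C1 + 4*y*acos(3*y) - 4*sqrt(1 - 9*y^2)/3 - 4*sqrt(3)*exp(sqrt(3)*y)/3


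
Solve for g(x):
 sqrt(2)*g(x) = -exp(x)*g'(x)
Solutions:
 g(x) = C1*exp(sqrt(2)*exp(-x))


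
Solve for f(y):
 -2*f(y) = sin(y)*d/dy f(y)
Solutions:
 f(y) = C1*(cos(y) + 1)/(cos(y) - 1)


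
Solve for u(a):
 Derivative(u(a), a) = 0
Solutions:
 u(a) = C1


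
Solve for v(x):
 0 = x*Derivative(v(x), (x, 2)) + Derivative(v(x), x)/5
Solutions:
 v(x) = C1 + C2*x^(4/5)


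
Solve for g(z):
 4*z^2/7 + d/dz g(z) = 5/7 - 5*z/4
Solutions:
 g(z) = C1 - 4*z^3/21 - 5*z^2/8 + 5*z/7


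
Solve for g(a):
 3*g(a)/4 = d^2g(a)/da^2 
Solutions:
 g(a) = C1*exp(-sqrt(3)*a/2) + C2*exp(sqrt(3)*a/2)


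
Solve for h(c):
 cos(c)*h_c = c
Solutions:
 h(c) = C1 + Integral(c/cos(c), c)


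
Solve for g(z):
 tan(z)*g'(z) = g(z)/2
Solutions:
 g(z) = C1*sqrt(sin(z))


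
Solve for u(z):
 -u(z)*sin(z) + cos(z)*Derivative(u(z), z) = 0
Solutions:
 u(z) = C1/cos(z)


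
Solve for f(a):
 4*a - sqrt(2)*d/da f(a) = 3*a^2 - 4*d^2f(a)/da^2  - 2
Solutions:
 f(a) = C1 + C2*exp(sqrt(2)*a/4) - sqrt(2)*a^3/2 - 6*a^2 + sqrt(2)*a^2 - 23*sqrt(2)*a + 8*a


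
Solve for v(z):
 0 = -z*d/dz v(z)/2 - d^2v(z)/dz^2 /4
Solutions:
 v(z) = C1 + C2*erf(z)


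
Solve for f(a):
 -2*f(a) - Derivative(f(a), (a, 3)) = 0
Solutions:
 f(a) = C3*exp(-2^(1/3)*a) + (C1*sin(2^(1/3)*sqrt(3)*a/2) + C2*cos(2^(1/3)*sqrt(3)*a/2))*exp(2^(1/3)*a/2)


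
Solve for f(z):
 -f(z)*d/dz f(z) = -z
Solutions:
 f(z) = -sqrt(C1 + z^2)
 f(z) = sqrt(C1 + z^2)


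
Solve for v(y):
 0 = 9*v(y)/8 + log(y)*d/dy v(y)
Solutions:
 v(y) = C1*exp(-9*li(y)/8)


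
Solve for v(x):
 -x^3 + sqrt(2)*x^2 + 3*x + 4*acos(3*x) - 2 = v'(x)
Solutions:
 v(x) = C1 - x^4/4 + sqrt(2)*x^3/3 + 3*x^2/2 + 4*x*acos(3*x) - 2*x - 4*sqrt(1 - 9*x^2)/3


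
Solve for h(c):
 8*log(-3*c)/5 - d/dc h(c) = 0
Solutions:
 h(c) = C1 + 8*c*log(-c)/5 + 8*c*(-1 + log(3))/5


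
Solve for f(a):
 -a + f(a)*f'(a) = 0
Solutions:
 f(a) = -sqrt(C1 + a^2)
 f(a) = sqrt(C1 + a^2)


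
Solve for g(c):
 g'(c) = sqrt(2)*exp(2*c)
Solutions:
 g(c) = C1 + sqrt(2)*exp(2*c)/2


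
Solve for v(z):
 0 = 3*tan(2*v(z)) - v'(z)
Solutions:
 v(z) = -asin(C1*exp(6*z))/2 + pi/2
 v(z) = asin(C1*exp(6*z))/2


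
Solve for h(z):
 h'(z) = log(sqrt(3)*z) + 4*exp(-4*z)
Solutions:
 h(z) = C1 + z*log(z) + z*(-1 + log(3)/2) - exp(-4*z)


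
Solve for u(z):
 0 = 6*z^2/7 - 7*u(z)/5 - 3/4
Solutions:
 u(z) = 30*z^2/49 - 15/28


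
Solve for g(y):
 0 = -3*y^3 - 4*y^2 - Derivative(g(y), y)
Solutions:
 g(y) = C1 - 3*y^4/4 - 4*y^3/3


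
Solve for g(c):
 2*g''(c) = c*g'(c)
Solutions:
 g(c) = C1 + C2*erfi(c/2)


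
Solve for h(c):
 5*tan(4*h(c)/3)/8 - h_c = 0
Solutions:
 h(c) = -3*asin(C1*exp(5*c/6))/4 + 3*pi/4
 h(c) = 3*asin(C1*exp(5*c/6))/4


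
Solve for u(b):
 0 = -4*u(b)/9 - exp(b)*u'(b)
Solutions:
 u(b) = C1*exp(4*exp(-b)/9)


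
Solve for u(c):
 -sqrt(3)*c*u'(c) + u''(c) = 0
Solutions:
 u(c) = C1 + C2*erfi(sqrt(2)*3^(1/4)*c/2)


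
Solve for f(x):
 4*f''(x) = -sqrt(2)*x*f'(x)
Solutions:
 f(x) = C1 + C2*erf(2^(3/4)*x/4)


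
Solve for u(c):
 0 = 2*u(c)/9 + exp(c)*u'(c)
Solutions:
 u(c) = C1*exp(2*exp(-c)/9)


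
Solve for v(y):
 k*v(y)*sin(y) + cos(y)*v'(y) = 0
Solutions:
 v(y) = C1*exp(k*log(cos(y)))


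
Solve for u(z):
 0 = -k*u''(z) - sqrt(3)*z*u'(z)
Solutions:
 u(z) = C1 + C2*sqrt(k)*erf(sqrt(2)*3^(1/4)*z*sqrt(1/k)/2)


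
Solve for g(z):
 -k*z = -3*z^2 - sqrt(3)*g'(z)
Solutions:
 g(z) = C1 + sqrt(3)*k*z^2/6 - sqrt(3)*z^3/3


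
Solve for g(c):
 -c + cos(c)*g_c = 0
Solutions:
 g(c) = C1 + Integral(c/cos(c), c)


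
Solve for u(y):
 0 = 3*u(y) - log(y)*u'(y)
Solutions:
 u(y) = C1*exp(3*li(y))


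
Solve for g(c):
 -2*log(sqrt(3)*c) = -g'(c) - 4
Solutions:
 g(c) = C1 + 2*c*log(c) - 6*c + c*log(3)


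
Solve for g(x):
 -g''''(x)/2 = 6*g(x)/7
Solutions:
 g(x) = (C1*sin(3^(1/4)*7^(3/4)*x/7) + C2*cos(3^(1/4)*7^(3/4)*x/7))*exp(-3^(1/4)*7^(3/4)*x/7) + (C3*sin(3^(1/4)*7^(3/4)*x/7) + C4*cos(3^(1/4)*7^(3/4)*x/7))*exp(3^(1/4)*7^(3/4)*x/7)


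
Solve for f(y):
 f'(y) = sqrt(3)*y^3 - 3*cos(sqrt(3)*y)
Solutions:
 f(y) = C1 + sqrt(3)*y^4/4 - sqrt(3)*sin(sqrt(3)*y)


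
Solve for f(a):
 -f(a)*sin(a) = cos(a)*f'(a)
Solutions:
 f(a) = C1*cos(a)


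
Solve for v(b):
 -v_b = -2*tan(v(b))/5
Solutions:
 v(b) = pi - asin(C1*exp(2*b/5))
 v(b) = asin(C1*exp(2*b/5))


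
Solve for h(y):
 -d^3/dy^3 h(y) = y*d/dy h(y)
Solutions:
 h(y) = C1 + Integral(C2*airyai(-y) + C3*airybi(-y), y)


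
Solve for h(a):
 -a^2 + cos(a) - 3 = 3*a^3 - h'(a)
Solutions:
 h(a) = C1 + 3*a^4/4 + a^3/3 + 3*a - sin(a)


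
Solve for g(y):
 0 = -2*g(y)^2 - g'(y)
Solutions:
 g(y) = 1/(C1 + 2*y)


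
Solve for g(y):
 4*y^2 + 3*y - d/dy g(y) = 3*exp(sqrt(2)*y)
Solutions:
 g(y) = C1 + 4*y^3/3 + 3*y^2/2 - 3*sqrt(2)*exp(sqrt(2)*y)/2


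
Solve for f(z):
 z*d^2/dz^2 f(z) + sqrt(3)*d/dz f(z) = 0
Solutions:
 f(z) = C1 + C2*z^(1 - sqrt(3))


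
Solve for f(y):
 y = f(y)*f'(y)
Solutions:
 f(y) = -sqrt(C1 + y^2)
 f(y) = sqrt(C1 + y^2)


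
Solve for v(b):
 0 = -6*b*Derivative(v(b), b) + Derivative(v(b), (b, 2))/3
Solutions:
 v(b) = C1 + C2*erfi(3*b)


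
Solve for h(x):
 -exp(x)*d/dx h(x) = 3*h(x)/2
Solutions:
 h(x) = C1*exp(3*exp(-x)/2)


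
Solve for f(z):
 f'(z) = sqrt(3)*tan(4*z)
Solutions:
 f(z) = C1 - sqrt(3)*log(cos(4*z))/4


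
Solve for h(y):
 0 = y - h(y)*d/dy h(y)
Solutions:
 h(y) = -sqrt(C1 + y^2)
 h(y) = sqrt(C1 + y^2)


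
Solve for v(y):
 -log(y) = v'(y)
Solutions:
 v(y) = C1 - y*log(y) + y


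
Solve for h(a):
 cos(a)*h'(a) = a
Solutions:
 h(a) = C1 + Integral(a/cos(a), a)


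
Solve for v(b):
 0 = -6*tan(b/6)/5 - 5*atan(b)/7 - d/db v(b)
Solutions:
 v(b) = C1 - 5*b*atan(b)/7 + 5*log(b^2 + 1)/14 + 36*log(cos(b/6))/5


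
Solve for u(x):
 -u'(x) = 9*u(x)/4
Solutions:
 u(x) = C1*exp(-9*x/4)


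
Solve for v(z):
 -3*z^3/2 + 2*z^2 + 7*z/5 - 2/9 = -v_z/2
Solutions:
 v(z) = C1 + 3*z^4/4 - 4*z^3/3 - 7*z^2/5 + 4*z/9


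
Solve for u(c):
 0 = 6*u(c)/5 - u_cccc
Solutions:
 u(c) = C1*exp(-5^(3/4)*6^(1/4)*c/5) + C2*exp(5^(3/4)*6^(1/4)*c/5) + C3*sin(5^(3/4)*6^(1/4)*c/5) + C4*cos(5^(3/4)*6^(1/4)*c/5)


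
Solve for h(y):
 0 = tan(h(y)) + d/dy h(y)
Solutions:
 h(y) = pi - asin(C1*exp(-y))
 h(y) = asin(C1*exp(-y))


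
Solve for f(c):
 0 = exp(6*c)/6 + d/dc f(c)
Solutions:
 f(c) = C1 - exp(6*c)/36


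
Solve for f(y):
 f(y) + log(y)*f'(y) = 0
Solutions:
 f(y) = C1*exp(-li(y))


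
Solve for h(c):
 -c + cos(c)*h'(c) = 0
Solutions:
 h(c) = C1 + Integral(c/cos(c), c)


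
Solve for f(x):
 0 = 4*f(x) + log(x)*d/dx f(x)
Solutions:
 f(x) = C1*exp(-4*li(x))


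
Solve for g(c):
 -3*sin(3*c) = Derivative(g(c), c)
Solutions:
 g(c) = C1 + cos(3*c)


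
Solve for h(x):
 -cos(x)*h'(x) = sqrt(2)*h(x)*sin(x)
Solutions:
 h(x) = C1*cos(x)^(sqrt(2))


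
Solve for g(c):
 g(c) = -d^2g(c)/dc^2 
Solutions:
 g(c) = C1*sin(c) + C2*cos(c)


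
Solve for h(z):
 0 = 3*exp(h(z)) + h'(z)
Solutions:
 h(z) = log(1/(C1 + 3*z))


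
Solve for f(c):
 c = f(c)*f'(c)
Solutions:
 f(c) = -sqrt(C1 + c^2)
 f(c) = sqrt(C1 + c^2)


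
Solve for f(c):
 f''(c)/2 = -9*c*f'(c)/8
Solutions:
 f(c) = C1 + C2*erf(3*sqrt(2)*c/4)


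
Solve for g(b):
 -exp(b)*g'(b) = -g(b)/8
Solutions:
 g(b) = C1*exp(-exp(-b)/8)


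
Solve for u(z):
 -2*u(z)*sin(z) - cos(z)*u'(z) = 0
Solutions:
 u(z) = C1*cos(z)^2


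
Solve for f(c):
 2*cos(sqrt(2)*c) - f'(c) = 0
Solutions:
 f(c) = C1 + sqrt(2)*sin(sqrt(2)*c)


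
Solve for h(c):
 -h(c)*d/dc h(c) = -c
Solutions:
 h(c) = -sqrt(C1 + c^2)
 h(c) = sqrt(C1 + c^2)


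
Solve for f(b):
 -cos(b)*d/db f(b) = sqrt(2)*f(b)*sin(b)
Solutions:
 f(b) = C1*cos(b)^(sqrt(2))


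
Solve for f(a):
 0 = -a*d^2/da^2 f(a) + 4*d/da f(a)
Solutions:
 f(a) = C1 + C2*a^5


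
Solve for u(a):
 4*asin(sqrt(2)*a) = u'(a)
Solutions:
 u(a) = C1 + 4*a*asin(sqrt(2)*a) + 2*sqrt(2)*sqrt(1 - 2*a^2)
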